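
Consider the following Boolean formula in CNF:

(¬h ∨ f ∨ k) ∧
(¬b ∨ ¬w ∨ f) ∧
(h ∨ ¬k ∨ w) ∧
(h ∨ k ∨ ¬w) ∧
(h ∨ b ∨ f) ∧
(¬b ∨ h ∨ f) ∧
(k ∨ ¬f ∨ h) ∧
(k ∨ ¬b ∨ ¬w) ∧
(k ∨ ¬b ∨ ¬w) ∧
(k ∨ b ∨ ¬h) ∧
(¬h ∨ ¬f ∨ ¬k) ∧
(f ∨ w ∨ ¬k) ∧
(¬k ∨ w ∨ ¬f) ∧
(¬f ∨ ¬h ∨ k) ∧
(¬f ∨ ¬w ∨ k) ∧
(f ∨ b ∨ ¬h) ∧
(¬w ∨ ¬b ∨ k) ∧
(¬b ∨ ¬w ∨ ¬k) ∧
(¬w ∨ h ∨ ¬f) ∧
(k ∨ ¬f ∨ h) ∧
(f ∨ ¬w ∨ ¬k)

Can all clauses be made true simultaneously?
No

No, the formula is not satisfiable.

No assignment of truth values to the variables can make all 21 clauses true simultaneously.

The formula is UNSAT (unsatisfiable).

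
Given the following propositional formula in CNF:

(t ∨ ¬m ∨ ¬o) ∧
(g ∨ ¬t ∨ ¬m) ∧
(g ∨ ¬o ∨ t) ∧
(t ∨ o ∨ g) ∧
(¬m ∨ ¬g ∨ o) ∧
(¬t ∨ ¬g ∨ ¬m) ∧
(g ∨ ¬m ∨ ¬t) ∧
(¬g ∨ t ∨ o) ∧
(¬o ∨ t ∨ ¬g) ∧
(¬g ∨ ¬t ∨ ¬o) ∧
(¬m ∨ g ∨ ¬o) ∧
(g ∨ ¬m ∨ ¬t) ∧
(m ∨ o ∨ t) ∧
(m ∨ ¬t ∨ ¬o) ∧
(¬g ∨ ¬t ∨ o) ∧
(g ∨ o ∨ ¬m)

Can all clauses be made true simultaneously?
Yes

Yes, the formula is satisfiable.

One satisfying assignment is: g=False, t=True, m=False, o=False

Verification: With this assignment, all 16 clauses evaluate to true.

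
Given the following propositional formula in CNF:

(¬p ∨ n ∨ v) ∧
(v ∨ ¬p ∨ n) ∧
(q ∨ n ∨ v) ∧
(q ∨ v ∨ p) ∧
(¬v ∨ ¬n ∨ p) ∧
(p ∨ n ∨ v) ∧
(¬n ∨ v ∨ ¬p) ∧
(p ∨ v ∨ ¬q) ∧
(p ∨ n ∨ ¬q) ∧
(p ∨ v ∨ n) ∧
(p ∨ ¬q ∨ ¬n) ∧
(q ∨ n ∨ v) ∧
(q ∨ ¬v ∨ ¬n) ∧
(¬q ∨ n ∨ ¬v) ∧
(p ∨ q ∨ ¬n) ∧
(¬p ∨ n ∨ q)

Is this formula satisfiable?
Yes

Yes, the formula is satisfiable.

One satisfying assignment is: v=True, n=False, q=False, p=False

Verification: With this assignment, all 16 clauses evaluate to true.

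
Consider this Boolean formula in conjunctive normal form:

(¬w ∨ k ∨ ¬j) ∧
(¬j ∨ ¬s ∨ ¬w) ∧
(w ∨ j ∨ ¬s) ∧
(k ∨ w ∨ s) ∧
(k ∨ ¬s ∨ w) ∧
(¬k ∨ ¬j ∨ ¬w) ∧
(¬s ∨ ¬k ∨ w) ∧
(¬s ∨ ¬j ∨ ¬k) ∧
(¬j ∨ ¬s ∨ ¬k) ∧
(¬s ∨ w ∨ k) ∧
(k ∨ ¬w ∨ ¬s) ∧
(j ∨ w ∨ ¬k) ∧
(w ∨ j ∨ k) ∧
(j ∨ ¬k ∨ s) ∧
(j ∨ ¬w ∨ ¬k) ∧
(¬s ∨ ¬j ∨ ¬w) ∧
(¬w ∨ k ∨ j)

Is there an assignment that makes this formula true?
Yes

Yes, the formula is satisfiable.

One satisfying assignment is: k=True, s=False, w=False, j=True

Verification: With this assignment, all 17 clauses evaluate to true.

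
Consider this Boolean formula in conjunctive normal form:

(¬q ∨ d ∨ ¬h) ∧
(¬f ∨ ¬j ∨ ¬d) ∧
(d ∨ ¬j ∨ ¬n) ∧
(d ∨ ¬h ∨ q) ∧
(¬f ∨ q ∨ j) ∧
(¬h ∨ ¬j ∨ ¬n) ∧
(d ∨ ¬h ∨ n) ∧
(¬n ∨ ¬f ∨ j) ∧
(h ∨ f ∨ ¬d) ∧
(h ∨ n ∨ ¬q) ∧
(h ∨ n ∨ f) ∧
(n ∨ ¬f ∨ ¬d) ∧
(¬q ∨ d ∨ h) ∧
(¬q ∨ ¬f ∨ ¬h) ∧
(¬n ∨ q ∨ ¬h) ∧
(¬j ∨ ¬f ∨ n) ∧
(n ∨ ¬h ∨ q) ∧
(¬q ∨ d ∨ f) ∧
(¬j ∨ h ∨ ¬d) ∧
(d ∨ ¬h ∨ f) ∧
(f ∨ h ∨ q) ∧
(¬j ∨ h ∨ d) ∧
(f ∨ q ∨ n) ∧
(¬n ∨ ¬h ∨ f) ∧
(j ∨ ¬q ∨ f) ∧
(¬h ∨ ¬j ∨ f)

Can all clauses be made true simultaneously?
No

No, the formula is not satisfiable.

No assignment of truth values to the variables can make all 26 clauses true simultaneously.

The formula is UNSAT (unsatisfiable).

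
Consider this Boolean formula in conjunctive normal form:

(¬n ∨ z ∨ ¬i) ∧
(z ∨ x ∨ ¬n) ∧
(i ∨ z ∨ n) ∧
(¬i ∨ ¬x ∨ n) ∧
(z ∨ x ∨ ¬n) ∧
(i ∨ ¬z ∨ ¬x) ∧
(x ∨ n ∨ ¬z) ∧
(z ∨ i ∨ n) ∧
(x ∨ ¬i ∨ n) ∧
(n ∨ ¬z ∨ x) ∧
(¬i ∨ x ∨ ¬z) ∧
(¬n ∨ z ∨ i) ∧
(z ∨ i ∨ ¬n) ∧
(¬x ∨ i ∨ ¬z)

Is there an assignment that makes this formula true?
Yes

Yes, the formula is satisfiable.

One satisfying assignment is: n=True, x=False, z=True, i=False

Verification: With this assignment, all 14 clauses evaluate to true.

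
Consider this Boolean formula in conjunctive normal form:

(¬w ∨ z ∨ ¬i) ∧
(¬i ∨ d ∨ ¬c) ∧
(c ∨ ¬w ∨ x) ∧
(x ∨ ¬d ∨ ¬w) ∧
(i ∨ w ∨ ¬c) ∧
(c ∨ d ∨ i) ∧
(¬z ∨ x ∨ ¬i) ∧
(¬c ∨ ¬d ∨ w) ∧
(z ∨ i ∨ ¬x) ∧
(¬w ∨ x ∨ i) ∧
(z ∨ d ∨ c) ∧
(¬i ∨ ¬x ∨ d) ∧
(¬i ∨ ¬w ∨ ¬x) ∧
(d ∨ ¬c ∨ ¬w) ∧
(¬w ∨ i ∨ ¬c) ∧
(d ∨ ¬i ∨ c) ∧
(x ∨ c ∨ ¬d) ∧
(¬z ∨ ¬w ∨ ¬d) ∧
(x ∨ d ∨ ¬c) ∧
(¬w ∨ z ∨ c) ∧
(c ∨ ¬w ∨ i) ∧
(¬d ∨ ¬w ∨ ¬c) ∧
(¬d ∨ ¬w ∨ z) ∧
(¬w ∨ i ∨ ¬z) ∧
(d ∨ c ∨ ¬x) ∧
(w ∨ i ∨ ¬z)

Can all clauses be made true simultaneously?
Yes

Yes, the formula is satisfiable.

One satisfying assignment is: x=True, z=True, i=True, w=False, d=True, c=False

Verification: With this assignment, all 26 clauses evaluate to true.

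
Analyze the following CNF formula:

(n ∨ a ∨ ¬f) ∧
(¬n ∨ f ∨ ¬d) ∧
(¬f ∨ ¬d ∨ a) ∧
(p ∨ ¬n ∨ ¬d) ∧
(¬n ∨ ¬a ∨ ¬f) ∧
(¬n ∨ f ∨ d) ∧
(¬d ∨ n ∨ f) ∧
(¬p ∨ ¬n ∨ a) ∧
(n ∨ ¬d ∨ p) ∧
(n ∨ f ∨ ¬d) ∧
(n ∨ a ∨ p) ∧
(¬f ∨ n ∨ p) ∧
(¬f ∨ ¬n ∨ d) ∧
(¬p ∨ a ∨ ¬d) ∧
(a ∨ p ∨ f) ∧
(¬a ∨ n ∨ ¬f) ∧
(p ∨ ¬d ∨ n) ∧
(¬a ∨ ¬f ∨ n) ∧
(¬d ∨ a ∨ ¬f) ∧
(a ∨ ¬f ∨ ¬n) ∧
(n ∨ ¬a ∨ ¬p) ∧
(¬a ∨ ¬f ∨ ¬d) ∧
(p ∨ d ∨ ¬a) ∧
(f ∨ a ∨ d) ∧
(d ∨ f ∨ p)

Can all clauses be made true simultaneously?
No

No, the formula is not satisfiable.

No assignment of truth values to the variables can make all 25 clauses true simultaneously.

The formula is UNSAT (unsatisfiable).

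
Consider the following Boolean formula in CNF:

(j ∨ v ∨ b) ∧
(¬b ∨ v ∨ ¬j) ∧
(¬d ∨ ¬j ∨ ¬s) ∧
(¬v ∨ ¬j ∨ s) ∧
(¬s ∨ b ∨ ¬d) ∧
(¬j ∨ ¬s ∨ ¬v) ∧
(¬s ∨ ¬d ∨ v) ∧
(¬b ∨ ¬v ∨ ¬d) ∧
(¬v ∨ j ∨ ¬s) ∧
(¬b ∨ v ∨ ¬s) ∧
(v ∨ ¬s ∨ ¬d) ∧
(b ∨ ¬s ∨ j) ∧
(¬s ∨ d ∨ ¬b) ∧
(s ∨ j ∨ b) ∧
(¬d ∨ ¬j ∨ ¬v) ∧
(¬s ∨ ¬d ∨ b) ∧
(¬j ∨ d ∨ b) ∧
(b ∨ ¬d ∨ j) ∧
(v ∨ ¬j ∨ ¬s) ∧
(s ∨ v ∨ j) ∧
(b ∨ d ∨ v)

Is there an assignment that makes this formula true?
Yes

Yes, the formula is satisfiable.

One satisfying assignment is: v=False, j=True, d=True, b=False, s=False

Verification: With this assignment, all 21 clauses evaluate to true.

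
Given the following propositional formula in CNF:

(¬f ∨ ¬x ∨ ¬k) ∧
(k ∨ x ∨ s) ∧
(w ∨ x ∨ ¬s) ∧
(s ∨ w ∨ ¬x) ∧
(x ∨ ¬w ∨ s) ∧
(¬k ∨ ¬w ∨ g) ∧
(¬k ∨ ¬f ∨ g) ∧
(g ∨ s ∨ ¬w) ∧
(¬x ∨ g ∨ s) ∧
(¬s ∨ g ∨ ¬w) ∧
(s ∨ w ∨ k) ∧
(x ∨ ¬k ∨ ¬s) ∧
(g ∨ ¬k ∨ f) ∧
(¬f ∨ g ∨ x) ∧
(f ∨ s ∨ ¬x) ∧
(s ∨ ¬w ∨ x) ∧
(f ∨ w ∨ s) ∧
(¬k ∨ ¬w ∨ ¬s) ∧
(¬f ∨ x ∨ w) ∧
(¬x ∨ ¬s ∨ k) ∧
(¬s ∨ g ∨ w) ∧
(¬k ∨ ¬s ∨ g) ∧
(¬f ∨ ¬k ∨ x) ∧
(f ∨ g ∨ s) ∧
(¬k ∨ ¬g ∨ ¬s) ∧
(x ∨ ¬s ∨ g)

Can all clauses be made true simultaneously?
Yes

Yes, the formula is satisfiable.

One satisfying assignment is: w=True, s=True, k=False, x=False, g=True, f=False

Verification: With this assignment, all 26 clauses evaluate to true.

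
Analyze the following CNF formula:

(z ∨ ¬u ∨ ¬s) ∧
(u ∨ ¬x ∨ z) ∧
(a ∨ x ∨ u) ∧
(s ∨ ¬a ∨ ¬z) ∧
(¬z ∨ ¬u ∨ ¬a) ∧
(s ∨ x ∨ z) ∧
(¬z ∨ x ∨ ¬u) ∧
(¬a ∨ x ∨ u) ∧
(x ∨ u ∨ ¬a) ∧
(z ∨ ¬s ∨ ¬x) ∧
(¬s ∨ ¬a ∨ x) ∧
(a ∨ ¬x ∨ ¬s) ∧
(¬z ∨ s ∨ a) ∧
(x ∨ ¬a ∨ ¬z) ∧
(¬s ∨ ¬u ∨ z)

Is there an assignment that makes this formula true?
Yes

Yes, the formula is satisfiable.

One satisfying assignment is: z=False, u=True, a=False, x=True, s=False

Verification: With this assignment, all 15 clauses evaluate to true.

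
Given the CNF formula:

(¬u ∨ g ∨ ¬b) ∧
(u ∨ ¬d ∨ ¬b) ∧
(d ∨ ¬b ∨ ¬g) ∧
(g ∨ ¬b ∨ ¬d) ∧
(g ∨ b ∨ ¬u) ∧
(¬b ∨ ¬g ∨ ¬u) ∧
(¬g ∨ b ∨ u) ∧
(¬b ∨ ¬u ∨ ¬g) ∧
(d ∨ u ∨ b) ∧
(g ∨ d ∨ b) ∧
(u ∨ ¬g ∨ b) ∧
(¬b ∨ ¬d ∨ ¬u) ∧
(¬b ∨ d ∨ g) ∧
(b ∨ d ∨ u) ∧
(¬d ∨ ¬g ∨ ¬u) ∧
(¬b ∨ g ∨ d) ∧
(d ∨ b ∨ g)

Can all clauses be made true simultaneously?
Yes

Yes, the formula is satisfiable.

One satisfying assignment is: u=True, g=True, d=False, b=False

Verification: With this assignment, all 17 clauses evaluate to true.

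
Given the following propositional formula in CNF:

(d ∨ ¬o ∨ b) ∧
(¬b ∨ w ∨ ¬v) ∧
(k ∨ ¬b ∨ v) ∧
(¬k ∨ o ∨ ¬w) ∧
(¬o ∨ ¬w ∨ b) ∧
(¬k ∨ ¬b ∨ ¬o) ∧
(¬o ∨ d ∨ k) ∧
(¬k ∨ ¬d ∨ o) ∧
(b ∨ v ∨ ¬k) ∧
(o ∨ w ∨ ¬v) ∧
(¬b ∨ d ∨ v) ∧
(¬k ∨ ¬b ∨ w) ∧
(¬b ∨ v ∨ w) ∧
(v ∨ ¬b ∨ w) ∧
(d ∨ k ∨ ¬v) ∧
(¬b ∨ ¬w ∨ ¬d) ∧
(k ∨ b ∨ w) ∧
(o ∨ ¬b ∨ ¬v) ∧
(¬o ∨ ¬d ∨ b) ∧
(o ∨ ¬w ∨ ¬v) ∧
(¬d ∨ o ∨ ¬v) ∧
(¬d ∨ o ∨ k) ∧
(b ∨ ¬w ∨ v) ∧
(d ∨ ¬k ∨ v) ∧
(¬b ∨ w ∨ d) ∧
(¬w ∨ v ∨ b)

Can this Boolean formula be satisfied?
No

No, the formula is not satisfiable.

No assignment of truth values to the variables can make all 26 clauses true simultaneously.

The formula is UNSAT (unsatisfiable).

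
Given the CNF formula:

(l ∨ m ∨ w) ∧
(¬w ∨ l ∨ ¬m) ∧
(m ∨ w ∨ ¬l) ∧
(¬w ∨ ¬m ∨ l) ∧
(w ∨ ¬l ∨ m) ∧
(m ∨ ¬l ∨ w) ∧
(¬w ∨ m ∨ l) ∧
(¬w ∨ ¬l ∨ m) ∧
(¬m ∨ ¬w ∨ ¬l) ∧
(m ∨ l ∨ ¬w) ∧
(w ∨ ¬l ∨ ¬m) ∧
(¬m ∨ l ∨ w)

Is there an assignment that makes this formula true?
No

No, the formula is not satisfiable.

No assignment of truth values to the variables can make all 12 clauses true simultaneously.

The formula is UNSAT (unsatisfiable).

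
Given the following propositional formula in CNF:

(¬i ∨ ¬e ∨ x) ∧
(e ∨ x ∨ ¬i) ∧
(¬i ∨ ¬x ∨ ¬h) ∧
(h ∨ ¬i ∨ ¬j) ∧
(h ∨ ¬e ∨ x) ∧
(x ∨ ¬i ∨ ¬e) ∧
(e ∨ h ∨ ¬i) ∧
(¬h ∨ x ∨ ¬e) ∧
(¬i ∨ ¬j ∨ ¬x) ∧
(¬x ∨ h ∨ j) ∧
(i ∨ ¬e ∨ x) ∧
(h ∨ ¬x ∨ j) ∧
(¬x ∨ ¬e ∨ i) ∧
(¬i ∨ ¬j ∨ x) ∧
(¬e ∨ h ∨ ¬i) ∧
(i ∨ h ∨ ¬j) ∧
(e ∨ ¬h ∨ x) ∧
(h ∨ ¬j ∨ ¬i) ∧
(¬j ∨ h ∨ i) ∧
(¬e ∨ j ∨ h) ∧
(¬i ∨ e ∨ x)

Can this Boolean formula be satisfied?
Yes

Yes, the formula is satisfiable.

One satisfying assignment is: h=False, x=False, i=False, e=False, j=False

Verification: With this assignment, all 21 clauses evaluate to true.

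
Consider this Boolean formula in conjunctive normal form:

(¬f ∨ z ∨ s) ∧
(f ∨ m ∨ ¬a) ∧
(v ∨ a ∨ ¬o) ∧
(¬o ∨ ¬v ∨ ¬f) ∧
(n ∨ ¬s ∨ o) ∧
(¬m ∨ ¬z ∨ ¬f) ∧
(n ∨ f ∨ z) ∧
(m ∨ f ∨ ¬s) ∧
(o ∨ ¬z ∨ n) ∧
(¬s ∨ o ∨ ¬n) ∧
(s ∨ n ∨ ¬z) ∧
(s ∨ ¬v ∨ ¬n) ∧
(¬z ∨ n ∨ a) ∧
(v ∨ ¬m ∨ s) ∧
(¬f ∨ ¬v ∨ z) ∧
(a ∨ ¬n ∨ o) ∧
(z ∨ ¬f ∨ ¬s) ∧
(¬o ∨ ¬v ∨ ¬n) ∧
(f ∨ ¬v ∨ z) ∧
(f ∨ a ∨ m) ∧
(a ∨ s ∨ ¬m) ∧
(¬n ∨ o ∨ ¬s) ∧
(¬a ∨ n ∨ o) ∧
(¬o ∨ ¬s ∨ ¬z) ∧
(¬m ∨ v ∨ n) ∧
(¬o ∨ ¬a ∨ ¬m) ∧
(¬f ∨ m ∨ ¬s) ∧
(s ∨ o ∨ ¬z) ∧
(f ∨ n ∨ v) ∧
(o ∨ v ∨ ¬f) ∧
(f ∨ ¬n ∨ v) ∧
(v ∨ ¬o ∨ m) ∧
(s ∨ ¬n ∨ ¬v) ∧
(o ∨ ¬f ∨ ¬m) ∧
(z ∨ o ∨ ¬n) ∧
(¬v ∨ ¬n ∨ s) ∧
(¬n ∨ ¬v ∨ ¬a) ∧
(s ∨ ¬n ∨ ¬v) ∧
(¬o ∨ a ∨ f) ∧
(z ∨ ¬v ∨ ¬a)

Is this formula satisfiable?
No

No, the formula is not satisfiable.

No assignment of truth values to the variables can make all 40 clauses true simultaneously.

The formula is UNSAT (unsatisfiable).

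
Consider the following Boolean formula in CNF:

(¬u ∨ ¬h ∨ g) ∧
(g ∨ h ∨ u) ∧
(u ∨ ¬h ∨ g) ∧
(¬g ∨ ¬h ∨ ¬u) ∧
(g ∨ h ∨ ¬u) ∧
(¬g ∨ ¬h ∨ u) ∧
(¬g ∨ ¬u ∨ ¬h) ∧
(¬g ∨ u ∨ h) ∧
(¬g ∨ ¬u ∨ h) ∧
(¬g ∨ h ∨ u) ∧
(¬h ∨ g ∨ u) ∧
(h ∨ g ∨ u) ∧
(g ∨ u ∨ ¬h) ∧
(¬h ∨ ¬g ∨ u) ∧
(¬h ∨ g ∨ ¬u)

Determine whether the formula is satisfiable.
No

No, the formula is not satisfiable.

No assignment of truth values to the variables can make all 15 clauses true simultaneously.

The formula is UNSAT (unsatisfiable).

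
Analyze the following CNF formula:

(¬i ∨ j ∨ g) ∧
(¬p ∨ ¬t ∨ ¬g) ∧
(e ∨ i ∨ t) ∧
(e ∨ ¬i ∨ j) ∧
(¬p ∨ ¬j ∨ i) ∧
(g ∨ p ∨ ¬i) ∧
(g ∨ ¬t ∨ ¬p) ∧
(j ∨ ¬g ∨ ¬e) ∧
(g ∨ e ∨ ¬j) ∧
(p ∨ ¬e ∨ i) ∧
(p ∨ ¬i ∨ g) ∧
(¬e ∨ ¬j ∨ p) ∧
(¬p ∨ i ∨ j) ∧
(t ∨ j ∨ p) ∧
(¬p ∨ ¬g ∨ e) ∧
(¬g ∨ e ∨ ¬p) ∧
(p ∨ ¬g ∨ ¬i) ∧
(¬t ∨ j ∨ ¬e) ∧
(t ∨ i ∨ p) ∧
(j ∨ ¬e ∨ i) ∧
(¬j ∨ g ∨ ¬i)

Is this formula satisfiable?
Yes

Yes, the formula is satisfiable.

One satisfying assignment is: j=True, p=True, e=True, i=True, g=True, t=False

Verification: With this assignment, all 21 clauses evaluate to true.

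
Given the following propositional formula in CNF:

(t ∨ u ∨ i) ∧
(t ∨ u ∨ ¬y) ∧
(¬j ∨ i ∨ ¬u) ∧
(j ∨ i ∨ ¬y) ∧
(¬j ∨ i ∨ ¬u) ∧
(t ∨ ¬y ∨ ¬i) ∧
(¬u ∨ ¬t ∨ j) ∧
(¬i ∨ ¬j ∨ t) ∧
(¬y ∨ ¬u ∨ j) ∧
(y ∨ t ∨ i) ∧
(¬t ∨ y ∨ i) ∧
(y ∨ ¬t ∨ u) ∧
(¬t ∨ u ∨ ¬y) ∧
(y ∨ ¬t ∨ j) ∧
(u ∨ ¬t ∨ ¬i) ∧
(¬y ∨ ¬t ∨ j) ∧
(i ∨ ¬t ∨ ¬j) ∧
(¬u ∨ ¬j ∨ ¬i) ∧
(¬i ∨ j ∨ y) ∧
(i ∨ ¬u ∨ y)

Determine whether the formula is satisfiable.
No

No, the formula is not satisfiable.

No assignment of truth values to the variables can make all 20 clauses true simultaneously.

The formula is UNSAT (unsatisfiable).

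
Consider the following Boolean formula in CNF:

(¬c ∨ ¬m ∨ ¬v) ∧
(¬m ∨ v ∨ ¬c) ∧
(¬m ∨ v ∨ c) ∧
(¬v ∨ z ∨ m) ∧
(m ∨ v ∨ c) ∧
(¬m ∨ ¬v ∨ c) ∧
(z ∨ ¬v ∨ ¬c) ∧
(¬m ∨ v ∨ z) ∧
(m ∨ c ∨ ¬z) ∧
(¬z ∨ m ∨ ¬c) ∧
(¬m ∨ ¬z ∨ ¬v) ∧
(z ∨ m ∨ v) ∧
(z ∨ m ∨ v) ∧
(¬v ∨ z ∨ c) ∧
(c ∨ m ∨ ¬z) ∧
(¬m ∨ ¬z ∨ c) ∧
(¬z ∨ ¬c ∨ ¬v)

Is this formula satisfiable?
No

No, the formula is not satisfiable.

No assignment of truth values to the variables can make all 17 clauses true simultaneously.

The formula is UNSAT (unsatisfiable).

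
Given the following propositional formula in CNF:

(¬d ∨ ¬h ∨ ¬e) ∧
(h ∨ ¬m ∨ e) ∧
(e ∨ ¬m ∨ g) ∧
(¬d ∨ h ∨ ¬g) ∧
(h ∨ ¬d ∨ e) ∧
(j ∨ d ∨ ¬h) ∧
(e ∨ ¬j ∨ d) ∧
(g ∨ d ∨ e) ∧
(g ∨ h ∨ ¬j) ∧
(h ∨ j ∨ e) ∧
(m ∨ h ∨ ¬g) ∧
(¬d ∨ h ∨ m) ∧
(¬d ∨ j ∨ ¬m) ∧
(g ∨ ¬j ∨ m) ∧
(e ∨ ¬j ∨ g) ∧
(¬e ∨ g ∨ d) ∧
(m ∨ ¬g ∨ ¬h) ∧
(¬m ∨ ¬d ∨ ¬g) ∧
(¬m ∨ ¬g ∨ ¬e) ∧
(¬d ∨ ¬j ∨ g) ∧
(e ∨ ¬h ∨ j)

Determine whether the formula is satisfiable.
No

No, the formula is not satisfiable.

No assignment of truth values to the variables can make all 21 clauses true simultaneously.

The formula is UNSAT (unsatisfiable).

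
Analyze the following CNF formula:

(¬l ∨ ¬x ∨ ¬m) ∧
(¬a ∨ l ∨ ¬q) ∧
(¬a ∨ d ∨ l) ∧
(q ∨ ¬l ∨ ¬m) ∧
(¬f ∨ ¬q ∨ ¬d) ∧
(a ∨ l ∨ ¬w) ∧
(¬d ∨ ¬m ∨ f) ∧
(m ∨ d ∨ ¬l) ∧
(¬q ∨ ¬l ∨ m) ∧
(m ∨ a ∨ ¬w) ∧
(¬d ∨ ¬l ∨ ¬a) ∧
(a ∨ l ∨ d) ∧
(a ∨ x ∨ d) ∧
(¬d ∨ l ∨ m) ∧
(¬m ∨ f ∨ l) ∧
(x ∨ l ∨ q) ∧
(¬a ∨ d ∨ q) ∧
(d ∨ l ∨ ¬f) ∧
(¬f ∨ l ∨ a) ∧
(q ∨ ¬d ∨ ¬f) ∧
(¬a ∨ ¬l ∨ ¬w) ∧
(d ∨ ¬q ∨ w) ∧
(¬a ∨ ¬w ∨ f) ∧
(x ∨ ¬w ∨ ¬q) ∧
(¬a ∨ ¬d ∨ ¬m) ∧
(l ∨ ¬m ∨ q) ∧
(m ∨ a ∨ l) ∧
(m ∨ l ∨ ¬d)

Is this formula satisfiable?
Yes

Yes, the formula is satisfiable.

One satisfying assignment is: x=True, m=False, q=False, w=False, f=False, a=False, l=True, d=True

Verification: With this assignment, all 28 clauses evaluate to true.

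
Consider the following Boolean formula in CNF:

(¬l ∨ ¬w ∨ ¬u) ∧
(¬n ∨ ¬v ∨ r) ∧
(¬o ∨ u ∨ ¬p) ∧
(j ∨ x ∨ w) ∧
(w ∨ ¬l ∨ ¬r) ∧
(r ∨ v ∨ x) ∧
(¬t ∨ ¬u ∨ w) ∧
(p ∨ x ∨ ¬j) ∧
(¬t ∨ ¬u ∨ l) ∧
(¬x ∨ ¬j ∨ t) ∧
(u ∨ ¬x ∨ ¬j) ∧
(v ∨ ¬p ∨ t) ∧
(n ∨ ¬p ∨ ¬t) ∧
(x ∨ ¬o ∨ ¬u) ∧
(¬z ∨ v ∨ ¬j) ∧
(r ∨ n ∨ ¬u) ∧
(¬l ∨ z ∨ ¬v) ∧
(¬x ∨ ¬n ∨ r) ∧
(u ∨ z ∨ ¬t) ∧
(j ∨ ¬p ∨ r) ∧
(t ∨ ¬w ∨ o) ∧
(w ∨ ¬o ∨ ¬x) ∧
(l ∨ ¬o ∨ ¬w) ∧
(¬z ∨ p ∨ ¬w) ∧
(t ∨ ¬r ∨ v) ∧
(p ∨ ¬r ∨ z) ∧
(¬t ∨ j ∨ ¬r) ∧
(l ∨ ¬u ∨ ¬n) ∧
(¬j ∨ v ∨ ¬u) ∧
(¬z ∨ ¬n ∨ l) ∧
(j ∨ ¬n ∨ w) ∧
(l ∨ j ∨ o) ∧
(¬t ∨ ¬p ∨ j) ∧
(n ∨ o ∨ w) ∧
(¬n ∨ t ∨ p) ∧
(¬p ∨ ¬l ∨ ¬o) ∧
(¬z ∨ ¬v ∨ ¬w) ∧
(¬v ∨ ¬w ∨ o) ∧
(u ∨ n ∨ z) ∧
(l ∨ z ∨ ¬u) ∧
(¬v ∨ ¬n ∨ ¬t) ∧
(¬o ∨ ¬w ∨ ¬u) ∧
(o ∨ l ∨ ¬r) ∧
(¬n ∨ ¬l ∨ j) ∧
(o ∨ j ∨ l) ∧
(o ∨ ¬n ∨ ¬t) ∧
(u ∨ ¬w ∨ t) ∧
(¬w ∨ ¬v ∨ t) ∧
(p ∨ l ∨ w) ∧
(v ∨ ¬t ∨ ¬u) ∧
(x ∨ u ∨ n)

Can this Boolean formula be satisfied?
No

No, the formula is not satisfiable.

No assignment of truth values to the variables can make all 51 clauses true simultaneously.

The formula is UNSAT (unsatisfiable).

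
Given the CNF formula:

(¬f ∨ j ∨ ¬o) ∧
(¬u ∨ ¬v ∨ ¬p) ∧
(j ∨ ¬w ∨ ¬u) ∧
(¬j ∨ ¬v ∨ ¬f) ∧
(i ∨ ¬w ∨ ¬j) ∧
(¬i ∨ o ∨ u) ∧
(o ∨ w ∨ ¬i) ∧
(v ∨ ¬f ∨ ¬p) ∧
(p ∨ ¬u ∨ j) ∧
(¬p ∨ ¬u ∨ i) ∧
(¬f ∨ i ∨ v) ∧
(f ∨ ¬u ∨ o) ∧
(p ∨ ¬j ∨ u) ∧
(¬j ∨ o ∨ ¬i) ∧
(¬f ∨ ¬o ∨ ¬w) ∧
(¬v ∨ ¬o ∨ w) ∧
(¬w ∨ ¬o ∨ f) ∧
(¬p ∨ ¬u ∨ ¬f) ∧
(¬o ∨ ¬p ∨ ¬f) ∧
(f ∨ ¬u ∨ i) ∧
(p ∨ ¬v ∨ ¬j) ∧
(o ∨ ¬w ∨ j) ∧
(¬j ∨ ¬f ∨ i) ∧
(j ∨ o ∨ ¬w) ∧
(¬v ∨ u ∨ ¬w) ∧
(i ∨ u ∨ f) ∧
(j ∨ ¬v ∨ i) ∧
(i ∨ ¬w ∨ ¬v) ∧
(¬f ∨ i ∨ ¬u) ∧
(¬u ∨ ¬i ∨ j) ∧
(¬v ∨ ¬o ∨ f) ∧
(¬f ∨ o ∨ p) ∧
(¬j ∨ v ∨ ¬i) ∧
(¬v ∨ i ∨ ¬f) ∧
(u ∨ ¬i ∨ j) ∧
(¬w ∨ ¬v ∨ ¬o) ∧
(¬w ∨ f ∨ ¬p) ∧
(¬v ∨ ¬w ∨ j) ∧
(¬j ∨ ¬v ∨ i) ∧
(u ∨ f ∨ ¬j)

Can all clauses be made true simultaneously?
No

No, the formula is not satisfiable.

No assignment of truth values to the variables can make all 40 clauses true simultaneously.

The formula is UNSAT (unsatisfiable).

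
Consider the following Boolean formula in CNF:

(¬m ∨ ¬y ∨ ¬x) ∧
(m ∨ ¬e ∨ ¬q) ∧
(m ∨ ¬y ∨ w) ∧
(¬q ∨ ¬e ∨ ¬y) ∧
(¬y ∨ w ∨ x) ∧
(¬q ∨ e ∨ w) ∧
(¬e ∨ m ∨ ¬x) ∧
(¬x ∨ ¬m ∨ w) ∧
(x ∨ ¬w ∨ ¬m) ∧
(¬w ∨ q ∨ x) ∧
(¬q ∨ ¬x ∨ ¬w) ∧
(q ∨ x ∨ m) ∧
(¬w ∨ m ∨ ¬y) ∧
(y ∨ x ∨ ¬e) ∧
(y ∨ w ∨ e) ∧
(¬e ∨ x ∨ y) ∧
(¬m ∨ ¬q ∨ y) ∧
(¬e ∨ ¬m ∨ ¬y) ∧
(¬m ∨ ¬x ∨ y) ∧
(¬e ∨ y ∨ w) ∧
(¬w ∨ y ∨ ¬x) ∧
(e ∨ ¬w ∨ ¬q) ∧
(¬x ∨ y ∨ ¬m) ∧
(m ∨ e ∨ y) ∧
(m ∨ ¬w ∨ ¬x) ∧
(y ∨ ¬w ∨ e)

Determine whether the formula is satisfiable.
No

No, the formula is not satisfiable.

No assignment of truth values to the variables can make all 26 clauses true simultaneously.

The formula is UNSAT (unsatisfiable).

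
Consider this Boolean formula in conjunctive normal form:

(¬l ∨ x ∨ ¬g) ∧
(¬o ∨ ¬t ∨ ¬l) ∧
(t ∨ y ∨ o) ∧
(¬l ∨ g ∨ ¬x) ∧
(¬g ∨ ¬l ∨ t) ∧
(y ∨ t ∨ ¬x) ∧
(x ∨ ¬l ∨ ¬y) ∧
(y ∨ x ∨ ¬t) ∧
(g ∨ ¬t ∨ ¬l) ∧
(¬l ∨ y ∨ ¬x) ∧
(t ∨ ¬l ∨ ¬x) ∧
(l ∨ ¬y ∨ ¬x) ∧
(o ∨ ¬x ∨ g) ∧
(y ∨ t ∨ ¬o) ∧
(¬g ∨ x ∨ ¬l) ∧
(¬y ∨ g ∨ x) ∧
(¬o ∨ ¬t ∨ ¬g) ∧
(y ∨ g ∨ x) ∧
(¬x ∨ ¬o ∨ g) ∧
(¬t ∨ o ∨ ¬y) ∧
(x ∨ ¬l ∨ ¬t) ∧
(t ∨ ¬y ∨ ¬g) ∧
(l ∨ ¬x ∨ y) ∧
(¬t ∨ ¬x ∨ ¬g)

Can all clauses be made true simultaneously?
No

No, the formula is not satisfiable.

No assignment of truth values to the variables can make all 24 clauses true simultaneously.

The formula is UNSAT (unsatisfiable).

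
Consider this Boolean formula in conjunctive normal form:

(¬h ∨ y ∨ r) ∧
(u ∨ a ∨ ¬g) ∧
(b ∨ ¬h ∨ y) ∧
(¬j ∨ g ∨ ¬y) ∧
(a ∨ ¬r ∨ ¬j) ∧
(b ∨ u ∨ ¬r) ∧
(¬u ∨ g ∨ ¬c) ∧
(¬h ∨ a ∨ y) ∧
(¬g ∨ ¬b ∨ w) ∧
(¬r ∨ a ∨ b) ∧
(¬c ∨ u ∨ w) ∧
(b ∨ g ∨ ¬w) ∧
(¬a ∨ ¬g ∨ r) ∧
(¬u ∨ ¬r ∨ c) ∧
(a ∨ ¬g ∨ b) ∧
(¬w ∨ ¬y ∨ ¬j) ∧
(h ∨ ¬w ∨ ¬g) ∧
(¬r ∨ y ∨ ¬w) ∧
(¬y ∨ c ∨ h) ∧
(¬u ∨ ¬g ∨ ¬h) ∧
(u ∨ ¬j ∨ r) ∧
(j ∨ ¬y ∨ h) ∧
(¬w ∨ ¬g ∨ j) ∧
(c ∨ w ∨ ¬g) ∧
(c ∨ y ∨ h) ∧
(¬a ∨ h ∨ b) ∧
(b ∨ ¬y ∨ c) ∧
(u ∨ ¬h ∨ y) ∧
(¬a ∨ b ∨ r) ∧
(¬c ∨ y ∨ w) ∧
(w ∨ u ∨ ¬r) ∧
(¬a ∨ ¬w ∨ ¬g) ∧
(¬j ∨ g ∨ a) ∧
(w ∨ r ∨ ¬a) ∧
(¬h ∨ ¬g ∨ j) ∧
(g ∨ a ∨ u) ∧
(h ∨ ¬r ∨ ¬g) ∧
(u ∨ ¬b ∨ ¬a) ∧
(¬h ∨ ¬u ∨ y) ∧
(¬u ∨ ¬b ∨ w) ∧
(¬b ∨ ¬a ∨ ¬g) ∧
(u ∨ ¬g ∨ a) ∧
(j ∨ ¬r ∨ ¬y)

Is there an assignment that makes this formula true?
Yes

Yes, the formula is satisfiable.

One satisfying assignment is: u=True, g=False, y=True, h=True, w=True, a=False, c=False, j=False, b=True, r=False

Verification: With this assignment, all 43 clauses evaluate to true.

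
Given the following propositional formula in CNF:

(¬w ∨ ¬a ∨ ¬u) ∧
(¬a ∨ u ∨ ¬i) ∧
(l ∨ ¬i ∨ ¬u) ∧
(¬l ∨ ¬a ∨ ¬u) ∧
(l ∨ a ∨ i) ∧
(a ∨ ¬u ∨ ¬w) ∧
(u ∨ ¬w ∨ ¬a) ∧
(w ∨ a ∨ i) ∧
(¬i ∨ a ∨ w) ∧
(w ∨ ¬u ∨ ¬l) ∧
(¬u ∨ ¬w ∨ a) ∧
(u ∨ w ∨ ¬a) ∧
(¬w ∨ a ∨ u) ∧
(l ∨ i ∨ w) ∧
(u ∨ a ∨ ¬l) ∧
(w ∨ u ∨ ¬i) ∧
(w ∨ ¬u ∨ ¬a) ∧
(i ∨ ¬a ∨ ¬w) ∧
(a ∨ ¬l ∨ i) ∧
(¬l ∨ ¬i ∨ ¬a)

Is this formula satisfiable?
No

No, the formula is not satisfiable.

No assignment of truth values to the variables can make all 20 clauses true simultaneously.

The formula is UNSAT (unsatisfiable).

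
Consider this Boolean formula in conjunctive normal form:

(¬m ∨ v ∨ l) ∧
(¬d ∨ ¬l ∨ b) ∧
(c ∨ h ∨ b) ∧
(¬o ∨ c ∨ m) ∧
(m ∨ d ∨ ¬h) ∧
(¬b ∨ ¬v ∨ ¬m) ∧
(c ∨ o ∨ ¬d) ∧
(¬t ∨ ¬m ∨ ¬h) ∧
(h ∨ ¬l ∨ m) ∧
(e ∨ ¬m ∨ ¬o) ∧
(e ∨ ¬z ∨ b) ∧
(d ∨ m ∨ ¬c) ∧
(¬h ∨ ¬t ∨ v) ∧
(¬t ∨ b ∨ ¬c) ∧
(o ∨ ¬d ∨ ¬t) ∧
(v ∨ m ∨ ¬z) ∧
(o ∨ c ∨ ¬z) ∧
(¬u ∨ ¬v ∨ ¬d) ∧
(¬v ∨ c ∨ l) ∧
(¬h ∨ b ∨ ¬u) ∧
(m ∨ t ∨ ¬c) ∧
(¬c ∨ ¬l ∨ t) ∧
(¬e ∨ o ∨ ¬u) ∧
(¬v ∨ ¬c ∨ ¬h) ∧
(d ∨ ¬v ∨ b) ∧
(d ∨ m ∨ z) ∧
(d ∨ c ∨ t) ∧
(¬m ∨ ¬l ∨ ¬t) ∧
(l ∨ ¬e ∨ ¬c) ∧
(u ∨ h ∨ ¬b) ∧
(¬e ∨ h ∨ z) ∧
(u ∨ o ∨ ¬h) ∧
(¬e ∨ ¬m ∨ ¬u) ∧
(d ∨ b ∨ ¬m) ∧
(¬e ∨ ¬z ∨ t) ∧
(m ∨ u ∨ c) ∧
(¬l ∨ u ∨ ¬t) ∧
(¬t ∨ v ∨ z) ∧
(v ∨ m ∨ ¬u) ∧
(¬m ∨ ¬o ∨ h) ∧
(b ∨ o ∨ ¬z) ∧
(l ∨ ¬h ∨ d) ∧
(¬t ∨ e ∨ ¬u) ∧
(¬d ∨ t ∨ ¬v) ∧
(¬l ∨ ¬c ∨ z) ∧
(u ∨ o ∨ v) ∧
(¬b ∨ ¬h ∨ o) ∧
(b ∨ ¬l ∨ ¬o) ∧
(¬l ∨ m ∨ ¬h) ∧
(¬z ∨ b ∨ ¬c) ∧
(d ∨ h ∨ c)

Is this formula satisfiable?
Yes

Yes, the formula is satisfiable.

One satisfying assignment is: e=True, m=True, c=False, u=False, l=True, d=True, v=False, b=True, z=False, o=True, t=False, h=True

Verification: With this assignment, all 51 clauses evaluate to true.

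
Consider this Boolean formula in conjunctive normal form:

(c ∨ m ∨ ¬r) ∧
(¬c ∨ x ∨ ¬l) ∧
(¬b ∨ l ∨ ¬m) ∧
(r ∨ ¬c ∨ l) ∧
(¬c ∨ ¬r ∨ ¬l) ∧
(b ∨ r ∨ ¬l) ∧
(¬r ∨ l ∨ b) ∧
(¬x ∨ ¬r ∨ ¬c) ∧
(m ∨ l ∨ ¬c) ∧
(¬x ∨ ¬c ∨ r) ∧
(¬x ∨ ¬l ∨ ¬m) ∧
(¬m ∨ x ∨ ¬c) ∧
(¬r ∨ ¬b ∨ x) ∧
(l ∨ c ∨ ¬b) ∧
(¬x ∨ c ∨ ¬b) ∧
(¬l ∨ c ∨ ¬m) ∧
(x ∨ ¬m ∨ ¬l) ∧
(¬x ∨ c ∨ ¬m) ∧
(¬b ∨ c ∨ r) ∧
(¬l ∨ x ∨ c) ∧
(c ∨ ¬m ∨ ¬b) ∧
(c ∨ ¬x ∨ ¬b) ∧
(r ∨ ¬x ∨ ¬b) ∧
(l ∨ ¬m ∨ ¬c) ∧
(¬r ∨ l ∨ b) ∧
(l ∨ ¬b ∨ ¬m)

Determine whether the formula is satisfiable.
Yes

Yes, the formula is satisfiable.

One satisfying assignment is: l=False, b=False, x=False, c=False, r=False, m=False

Verification: With this assignment, all 26 clauses evaluate to true.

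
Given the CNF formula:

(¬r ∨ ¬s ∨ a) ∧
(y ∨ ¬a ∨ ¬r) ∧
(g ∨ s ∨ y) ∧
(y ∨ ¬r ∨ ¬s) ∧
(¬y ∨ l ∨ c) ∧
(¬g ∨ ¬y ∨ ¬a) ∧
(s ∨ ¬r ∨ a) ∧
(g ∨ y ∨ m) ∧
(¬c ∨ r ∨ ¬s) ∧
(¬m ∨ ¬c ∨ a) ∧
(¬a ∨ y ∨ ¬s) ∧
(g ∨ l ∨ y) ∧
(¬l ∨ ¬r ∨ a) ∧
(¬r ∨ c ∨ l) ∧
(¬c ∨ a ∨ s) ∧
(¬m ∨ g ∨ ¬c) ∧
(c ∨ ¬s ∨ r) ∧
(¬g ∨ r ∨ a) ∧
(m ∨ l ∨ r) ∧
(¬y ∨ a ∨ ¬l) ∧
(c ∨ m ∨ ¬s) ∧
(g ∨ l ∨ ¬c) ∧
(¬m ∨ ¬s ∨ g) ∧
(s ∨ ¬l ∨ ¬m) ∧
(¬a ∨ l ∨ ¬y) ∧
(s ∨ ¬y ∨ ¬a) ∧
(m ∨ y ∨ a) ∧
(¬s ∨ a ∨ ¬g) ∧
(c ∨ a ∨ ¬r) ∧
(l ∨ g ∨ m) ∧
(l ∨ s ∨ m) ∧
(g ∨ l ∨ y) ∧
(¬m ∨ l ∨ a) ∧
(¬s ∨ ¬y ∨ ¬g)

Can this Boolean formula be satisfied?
Yes

Yes, the formula is satisfiable.

One satisfying assignment is: m=False, s=False, y=False, g=True, r=False, c=False, l=True, a=True

Verification: With this assignment, all 34 clauses evaluate to true.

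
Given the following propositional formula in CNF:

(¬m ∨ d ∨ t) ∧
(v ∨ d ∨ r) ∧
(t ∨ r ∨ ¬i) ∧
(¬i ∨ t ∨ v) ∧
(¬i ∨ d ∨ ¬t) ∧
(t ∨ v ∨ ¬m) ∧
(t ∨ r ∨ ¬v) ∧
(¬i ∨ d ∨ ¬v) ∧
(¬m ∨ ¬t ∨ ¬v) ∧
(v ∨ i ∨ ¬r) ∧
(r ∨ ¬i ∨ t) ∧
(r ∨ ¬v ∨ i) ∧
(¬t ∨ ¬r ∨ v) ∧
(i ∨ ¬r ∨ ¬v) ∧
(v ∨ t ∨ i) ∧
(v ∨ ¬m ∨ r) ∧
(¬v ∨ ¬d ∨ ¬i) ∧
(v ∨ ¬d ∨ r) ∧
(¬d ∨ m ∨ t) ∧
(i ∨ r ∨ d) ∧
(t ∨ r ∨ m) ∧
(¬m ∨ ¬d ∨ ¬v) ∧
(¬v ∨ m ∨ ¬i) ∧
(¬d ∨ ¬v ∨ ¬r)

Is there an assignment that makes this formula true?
No

No, the formula is not satisfiable.

No assignment of truth values to the variables can make all 24 clauses true simultaneously.

The formula is UNSAT (unsatisfiable).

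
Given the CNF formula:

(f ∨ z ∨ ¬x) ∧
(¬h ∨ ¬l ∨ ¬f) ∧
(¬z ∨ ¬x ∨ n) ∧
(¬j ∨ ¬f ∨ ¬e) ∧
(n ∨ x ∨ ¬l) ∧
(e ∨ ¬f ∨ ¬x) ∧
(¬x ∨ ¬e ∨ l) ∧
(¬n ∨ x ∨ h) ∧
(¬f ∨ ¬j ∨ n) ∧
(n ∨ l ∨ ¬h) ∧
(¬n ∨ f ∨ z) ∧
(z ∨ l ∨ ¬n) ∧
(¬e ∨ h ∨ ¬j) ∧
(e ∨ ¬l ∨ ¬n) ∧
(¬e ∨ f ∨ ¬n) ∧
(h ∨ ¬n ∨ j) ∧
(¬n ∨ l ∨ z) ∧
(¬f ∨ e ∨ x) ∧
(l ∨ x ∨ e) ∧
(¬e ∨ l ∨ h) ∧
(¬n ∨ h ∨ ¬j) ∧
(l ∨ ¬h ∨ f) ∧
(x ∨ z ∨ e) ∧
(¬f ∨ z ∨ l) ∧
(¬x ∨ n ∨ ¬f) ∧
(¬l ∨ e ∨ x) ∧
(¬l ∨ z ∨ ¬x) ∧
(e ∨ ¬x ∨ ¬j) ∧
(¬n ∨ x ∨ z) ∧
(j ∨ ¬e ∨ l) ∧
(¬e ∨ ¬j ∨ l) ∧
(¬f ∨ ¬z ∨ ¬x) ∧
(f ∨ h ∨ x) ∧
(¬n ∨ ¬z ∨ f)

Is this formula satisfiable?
No

No, the formula is not satisfiable.

No assignment of truth values to the variables can make all 34 clauses true simultaneously.

The formula is UNSAT (unsatisfiable).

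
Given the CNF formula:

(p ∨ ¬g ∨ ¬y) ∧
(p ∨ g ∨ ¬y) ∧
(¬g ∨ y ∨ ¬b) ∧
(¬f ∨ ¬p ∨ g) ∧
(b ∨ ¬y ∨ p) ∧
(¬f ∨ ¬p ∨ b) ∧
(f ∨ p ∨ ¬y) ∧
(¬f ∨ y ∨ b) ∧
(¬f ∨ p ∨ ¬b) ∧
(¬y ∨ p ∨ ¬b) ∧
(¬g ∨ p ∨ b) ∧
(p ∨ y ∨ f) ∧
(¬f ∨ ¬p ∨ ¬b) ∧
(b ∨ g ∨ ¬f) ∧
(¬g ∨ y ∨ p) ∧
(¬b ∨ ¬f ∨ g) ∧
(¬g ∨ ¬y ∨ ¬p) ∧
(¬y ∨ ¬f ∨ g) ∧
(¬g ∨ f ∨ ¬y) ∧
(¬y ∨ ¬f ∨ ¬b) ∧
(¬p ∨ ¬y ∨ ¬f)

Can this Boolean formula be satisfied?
Yes

Yes, the formula is satisfiable.

One satisfying assignment is: b=False, y=False, f=False, p=True, g=False

Verification: With this assignment, all 21 clauses evaluate to true.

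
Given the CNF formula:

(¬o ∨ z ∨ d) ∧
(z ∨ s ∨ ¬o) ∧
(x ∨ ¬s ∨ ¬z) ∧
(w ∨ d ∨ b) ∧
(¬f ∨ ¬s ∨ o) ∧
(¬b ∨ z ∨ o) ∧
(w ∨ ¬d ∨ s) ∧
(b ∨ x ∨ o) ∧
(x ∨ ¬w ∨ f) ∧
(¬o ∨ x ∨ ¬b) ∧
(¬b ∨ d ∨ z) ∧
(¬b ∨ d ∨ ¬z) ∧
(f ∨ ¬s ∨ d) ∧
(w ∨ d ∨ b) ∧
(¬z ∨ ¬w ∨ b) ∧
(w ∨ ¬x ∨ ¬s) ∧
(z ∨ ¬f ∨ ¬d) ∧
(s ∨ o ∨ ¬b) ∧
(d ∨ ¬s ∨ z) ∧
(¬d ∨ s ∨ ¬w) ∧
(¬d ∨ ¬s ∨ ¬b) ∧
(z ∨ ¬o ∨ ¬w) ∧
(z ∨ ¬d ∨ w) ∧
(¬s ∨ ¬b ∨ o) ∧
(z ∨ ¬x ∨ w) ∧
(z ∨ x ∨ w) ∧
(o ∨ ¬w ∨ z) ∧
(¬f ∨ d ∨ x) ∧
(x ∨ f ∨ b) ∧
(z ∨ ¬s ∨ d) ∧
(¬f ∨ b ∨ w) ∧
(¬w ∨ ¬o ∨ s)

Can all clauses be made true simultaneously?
No

No, the formula is not satisfiable.

No assignment of truth values to the variables can make all 32 clauses true simultaneously.

The formula is UNSAT (unsatisfiable).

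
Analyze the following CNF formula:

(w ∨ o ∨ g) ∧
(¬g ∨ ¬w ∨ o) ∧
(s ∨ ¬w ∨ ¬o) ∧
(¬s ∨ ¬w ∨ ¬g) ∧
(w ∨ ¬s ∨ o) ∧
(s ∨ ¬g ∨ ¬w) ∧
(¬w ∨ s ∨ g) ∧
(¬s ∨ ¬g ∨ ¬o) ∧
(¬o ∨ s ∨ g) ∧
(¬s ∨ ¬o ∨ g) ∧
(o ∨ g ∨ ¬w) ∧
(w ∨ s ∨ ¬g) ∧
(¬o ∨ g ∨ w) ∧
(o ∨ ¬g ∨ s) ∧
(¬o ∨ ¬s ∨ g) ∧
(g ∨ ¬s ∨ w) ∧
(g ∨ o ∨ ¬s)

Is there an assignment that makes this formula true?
No

No, the formula is not satisfiable.

No assignment of truth values to the variables can make all 17 clauses true simultaneously.

The formula is UNSAT (unsatisfiable).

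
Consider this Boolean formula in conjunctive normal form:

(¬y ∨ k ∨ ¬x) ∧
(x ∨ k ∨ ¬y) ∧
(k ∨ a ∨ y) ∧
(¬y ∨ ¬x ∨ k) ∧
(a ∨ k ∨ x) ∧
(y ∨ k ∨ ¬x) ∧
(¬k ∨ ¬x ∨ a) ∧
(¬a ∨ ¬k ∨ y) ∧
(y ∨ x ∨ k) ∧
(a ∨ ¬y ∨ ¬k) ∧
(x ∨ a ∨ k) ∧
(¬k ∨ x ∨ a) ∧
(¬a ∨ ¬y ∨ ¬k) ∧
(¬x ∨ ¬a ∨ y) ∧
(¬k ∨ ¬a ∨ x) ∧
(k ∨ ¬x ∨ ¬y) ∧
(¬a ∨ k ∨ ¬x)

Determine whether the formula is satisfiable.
No

No, the formula is not satisfiable.

No assignment of truth values to the variables can make all 17 clauses true simultaneously.

The formula is UNSAT (unsatisfiable).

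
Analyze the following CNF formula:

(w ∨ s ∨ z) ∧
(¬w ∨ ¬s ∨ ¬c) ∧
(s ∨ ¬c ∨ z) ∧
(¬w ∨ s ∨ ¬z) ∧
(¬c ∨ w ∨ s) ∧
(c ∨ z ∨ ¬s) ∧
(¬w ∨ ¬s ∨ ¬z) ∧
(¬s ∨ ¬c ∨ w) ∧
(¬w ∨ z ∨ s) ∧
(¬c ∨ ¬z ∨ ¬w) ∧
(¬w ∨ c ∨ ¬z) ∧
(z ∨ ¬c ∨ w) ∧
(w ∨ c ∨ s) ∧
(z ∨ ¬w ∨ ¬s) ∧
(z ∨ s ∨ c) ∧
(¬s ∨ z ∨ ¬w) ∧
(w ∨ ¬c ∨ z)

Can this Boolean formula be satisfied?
Yes

Yes, the formula is satisfiable.

One satisfying assignment is: w=False, c=False, z=True, s=True

Verification: With this assignment, all 17 clauses evaluate to true.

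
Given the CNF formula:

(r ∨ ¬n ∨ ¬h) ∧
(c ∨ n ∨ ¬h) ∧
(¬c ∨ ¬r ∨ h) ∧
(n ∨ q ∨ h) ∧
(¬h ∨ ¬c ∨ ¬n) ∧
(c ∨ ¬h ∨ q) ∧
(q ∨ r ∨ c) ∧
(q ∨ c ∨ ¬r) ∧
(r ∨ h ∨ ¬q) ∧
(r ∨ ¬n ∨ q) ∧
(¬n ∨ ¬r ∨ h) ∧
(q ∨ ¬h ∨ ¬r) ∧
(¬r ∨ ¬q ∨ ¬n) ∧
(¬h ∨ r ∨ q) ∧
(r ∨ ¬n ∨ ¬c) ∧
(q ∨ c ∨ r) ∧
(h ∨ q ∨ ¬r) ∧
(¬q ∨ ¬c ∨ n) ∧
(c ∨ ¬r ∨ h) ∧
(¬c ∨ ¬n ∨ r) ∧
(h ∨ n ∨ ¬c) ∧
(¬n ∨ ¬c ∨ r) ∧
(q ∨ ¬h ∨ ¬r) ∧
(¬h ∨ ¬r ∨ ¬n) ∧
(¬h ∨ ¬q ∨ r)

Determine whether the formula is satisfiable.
No

No, the formula is not satisfiable.

No assignment of truth values to the variables can make all 25 clauses true simultaneously.

The formula is UNSAT (unsatisfiable).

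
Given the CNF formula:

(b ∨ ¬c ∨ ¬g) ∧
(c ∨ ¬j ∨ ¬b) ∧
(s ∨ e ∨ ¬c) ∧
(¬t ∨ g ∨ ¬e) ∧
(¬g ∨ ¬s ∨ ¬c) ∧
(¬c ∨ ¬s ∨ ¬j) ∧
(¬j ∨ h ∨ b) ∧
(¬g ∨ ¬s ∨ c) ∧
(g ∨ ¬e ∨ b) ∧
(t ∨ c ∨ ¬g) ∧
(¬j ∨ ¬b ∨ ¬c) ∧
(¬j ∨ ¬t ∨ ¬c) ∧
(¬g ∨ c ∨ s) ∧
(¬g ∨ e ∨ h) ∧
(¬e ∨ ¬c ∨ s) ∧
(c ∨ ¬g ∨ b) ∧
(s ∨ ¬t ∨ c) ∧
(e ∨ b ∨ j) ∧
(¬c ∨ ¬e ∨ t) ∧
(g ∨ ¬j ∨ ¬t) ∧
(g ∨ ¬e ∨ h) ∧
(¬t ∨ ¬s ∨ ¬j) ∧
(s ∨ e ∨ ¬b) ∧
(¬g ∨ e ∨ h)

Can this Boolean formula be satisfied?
Yes

Yes, the formula is satisfiable.

One satisfying assignment is: e=False, t=False, j=False, h=False, g=False, b=True, c=True, s=True

Verification: With this assignment, all 24 clauses evaluate to true.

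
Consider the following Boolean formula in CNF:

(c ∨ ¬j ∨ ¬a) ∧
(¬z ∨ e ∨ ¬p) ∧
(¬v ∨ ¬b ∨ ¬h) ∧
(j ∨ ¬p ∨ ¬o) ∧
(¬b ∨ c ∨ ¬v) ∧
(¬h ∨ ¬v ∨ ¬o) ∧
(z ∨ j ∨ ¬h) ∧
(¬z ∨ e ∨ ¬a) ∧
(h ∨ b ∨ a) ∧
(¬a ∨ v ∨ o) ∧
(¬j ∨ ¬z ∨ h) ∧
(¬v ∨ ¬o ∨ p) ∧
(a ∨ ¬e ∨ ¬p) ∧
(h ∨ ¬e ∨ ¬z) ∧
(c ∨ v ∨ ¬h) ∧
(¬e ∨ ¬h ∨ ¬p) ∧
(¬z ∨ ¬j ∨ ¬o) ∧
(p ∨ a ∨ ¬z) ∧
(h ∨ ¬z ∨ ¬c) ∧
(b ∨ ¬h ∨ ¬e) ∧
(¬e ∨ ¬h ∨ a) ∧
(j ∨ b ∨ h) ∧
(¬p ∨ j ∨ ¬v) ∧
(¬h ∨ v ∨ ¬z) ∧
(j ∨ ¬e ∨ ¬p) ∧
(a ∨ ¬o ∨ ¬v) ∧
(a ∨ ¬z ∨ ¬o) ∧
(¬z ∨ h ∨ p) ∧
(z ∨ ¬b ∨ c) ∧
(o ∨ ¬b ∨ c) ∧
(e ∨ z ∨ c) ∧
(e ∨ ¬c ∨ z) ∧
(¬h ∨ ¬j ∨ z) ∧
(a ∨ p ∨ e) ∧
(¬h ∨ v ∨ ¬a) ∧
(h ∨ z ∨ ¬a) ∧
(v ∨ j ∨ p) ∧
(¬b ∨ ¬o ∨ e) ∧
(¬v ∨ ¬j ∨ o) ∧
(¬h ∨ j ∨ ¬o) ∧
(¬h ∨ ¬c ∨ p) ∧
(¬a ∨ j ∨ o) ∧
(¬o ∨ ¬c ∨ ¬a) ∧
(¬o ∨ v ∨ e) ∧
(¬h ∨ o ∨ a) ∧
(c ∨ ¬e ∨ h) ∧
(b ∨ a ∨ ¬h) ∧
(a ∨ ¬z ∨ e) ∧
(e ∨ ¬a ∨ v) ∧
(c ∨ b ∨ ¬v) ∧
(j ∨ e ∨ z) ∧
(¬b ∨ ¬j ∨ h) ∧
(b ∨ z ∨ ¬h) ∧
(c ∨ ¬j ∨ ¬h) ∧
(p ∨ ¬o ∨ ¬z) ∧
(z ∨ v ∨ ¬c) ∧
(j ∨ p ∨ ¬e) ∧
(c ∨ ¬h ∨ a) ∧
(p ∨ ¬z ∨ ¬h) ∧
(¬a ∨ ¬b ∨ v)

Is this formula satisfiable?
No

No, the formula is not satisfiable.

No assignment of truth values to the variables can make all 60 clauses true simultaneously.

The formula is UNSAT (unsatisfiable).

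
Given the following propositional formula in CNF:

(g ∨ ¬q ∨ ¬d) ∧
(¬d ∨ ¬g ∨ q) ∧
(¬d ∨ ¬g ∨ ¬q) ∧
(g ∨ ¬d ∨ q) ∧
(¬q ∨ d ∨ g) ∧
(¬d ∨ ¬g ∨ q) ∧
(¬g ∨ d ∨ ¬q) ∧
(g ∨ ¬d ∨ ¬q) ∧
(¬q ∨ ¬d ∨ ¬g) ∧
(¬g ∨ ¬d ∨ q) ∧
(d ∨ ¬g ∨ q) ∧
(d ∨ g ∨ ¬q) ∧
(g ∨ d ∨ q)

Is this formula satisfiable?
No

No, the formula is not satisfiable.

No assignment of truth values to the variables can make all 13 clauses true simultaneously.

The formula is UNSAT (unsatisfiable).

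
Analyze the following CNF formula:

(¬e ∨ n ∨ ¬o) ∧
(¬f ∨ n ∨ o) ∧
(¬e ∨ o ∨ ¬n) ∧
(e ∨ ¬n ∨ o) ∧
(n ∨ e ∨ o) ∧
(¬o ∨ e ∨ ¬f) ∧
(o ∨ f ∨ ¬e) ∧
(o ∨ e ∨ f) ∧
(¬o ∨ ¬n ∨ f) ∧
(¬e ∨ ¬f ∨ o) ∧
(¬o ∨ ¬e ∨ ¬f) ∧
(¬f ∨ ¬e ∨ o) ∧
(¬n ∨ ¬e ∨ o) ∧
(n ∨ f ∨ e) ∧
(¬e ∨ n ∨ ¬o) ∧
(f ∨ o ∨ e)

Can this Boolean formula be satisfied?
No

No, the formula is not satisfiable.

No assignment of truth values to the variables can make all 16 clauses true simultaneously.

The formula is UNSAT (unsatisfiable).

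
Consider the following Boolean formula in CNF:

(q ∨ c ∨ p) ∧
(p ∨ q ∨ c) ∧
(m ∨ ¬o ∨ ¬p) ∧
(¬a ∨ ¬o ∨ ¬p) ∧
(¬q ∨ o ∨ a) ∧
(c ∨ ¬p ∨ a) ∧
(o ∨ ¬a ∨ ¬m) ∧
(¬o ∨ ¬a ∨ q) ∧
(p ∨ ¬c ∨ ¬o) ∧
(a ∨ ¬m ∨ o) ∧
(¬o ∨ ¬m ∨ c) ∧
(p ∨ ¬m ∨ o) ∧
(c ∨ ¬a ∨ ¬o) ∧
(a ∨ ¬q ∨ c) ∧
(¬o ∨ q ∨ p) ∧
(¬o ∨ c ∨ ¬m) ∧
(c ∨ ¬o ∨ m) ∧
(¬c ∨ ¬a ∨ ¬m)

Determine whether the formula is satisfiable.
Yes

Yes, the formula is satisfiable.

One satisfying assignment is: c=True, o=False, m=False, a=False, q=False, p=False

Verification: With this assignment, all 18 clauses evaluate to true.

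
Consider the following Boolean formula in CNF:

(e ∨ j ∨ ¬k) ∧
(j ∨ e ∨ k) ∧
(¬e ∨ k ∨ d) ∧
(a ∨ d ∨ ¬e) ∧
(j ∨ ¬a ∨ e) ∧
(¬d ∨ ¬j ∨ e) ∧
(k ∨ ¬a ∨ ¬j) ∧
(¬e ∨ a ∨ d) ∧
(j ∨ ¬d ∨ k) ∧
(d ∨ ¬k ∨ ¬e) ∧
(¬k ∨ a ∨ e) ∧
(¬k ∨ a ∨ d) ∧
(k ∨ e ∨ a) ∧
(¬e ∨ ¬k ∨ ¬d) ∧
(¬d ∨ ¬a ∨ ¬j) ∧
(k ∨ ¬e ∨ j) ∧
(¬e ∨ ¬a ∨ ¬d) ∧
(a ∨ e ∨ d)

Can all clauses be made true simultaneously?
Yes

Yes, the formula is satisfiable.

One satisfying assignment is: a=False, j=True, k=False, e=True, d=True

Verification: With this assignment, all 18 clauses evaluate to true.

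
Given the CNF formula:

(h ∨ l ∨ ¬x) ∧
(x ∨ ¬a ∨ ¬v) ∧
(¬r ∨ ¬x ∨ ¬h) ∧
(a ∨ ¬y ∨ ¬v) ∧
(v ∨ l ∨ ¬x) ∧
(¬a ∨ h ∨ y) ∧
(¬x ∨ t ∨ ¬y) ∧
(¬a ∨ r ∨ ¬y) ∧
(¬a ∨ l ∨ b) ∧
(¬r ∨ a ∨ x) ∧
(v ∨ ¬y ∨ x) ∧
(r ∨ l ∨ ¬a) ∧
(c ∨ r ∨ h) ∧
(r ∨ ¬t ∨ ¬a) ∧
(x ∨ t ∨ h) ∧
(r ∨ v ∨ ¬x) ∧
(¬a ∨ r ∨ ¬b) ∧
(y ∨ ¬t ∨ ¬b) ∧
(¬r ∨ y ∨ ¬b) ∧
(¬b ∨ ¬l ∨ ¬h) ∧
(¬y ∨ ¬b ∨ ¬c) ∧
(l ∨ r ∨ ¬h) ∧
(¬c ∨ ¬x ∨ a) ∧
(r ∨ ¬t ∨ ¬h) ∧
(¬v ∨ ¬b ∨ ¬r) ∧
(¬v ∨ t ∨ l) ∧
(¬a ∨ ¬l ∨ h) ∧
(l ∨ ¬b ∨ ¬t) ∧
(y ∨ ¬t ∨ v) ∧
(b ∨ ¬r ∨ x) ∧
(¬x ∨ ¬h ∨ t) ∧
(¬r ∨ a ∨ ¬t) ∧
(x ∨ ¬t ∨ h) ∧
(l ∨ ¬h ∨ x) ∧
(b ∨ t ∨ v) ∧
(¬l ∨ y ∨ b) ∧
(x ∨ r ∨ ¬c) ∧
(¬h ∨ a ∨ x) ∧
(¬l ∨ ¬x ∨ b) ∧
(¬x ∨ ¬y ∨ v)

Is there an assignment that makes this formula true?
No

No, the formula is not satisfiable.

No assignment of truth values to the variables can make all 40 clauses true simultaneously.

The formula is UNSAT (unsatisfiable).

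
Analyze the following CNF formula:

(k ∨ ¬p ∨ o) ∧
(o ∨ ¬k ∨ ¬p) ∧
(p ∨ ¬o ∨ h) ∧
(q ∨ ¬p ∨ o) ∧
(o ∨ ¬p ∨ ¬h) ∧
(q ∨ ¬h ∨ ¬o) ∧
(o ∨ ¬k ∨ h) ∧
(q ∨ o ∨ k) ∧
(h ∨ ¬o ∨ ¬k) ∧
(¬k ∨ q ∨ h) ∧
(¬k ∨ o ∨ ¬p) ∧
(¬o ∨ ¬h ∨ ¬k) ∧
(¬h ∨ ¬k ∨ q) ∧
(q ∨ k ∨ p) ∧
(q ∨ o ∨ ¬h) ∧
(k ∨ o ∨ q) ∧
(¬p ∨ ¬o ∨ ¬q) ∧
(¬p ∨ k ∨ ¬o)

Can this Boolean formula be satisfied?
Yes

Yes, the formula is satisfiable.

One satisfying assignment is: p=False, k=False, q=True, h=False, o=False

Verification: With this assignment, all 18 clauses evaluate to true.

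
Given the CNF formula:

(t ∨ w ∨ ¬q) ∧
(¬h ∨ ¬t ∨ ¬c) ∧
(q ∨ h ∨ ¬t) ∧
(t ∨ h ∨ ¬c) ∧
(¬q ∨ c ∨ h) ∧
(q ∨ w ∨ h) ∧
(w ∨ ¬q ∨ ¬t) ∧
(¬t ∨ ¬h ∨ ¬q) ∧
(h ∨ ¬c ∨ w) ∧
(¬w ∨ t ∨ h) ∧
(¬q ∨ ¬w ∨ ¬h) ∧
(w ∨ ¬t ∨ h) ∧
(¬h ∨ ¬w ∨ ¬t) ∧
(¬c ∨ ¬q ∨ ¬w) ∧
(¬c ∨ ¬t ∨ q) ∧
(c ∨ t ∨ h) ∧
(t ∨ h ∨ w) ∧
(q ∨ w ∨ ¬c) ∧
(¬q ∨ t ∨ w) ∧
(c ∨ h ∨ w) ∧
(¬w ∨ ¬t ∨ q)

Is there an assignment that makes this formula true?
Yes

Yes, the formula is satisfiable.

One satisfying assignment is: c=False, h=True, t=False, q=False, w=False

Verification: With this assignment, all 21 clauses evaluate to true.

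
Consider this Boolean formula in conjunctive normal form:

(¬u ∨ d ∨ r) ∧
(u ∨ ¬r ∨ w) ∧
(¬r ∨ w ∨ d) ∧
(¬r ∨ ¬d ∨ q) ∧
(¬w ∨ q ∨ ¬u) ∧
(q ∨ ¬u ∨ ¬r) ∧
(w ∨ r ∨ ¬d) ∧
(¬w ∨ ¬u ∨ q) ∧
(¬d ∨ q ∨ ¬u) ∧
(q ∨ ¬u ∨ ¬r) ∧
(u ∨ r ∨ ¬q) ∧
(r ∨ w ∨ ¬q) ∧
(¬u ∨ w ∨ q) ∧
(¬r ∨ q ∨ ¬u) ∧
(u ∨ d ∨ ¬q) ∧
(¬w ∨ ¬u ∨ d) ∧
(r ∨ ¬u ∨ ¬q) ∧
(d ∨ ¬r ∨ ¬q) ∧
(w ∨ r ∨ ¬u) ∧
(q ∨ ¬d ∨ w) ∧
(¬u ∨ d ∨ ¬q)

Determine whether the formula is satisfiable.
Yes

Yes, the formula is satisfiable.

One satisfying assignment is: d=False, r=False, w=False, q=False, u=False

Verification: With this assignment, all 21 clauses evaluate to true.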